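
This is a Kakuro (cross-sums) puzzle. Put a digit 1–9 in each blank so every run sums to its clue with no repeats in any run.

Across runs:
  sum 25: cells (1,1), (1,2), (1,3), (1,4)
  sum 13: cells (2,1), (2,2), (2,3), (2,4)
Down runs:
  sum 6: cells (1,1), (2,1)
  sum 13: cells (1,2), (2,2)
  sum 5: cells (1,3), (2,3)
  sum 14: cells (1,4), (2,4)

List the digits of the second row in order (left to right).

1 4 2 6

Nothing is forced directly, so branch on (2,4), whose candidates are 5 or 6. If (2,4) = 5: that forces (1,4) = 9, (2,2) = 4, after which (1,2) would have to be in {1,2,3,4,5,6,7,8} for the 25 across but in {9} for the 13 down — contradiction. So (2,4) = 6.
(1,4) = 14 − 6 = 8 completes the 14 down.
Given what's placed, (2,2) must be 4 to fit the 13 across and 13 down.
(1,2) = 13 − 4 = 9 completes the 13 down.
No cell is forced outright now. (2,1) can only be 1 or 2 (the digits allowed by both its 13 across and its 6 down). If (2,1) = 2: then (1,1) would have to be in {1,2,3,5,6,7} for the 25 across but in {4} for the 6 down — contradiction. So (2,1) = 1.
(1,1) = 6 − 1 = 5 completes the 6 down.
(1,3) = 25 − 22 = 3 completes the 25 across.
(2,3) = 13 − 11 = 2 completes the 13 across.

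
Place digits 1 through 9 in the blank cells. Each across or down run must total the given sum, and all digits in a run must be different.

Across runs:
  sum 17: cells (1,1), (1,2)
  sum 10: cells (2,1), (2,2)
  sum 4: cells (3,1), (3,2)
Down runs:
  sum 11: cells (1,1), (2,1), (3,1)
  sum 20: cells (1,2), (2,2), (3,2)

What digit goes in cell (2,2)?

17 in 2 cells must be {8,9}; 4 in 2 cells must be {1,3}.
The 17 across and the 11 down share only 8, so (1,1) = 8.
(1,2) = 17 − 8 = 9 completes the 17 across.
Given what's placed, (3,1) must be 1 to fit the 4 across and 11 down.
(3,2) = 4 − 1 = 3 completes the 4 across.
(2,1) = 11 − 9 = 2 completes the 11 down.
(2,2) = 10 − 2 = 8 completes the 10 across.

8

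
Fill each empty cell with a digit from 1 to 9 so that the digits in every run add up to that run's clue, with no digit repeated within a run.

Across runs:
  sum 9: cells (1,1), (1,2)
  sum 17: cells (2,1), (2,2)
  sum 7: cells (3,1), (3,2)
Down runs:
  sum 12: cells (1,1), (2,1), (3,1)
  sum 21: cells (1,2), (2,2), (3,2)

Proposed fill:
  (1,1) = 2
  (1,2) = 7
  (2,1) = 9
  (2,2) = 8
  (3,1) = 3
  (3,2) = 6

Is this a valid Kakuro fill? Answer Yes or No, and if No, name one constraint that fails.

No — the across run (3,1)–(3,2) sums to 9, not 7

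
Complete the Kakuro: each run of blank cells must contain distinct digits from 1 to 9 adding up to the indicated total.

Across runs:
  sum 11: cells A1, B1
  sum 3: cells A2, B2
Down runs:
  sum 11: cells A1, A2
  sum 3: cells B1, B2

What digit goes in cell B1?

3 in 2 cells must be {1,2}.
The 11 across and the 3 down share only 2, so B1 = 2.
The 3 across and the 11 down share only 2, so A2 = 2.
B2 = 3 − 2 = 1 completes the 3 across.
A1 = 11 − 2 = 9 completes the 11 across.

2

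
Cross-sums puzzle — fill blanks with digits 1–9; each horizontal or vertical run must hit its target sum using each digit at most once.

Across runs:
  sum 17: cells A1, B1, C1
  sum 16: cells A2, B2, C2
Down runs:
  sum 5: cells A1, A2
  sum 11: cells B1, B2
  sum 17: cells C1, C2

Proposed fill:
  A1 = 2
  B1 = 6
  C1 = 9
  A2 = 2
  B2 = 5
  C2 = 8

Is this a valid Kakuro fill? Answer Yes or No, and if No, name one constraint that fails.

No — the down run A1–A2 sums to 4, not 5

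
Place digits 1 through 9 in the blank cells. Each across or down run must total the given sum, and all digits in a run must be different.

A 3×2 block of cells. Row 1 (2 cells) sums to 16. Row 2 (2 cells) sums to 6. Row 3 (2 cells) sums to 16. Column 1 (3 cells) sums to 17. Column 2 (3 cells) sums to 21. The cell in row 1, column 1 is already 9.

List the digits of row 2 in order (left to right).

1 5

16 in 2 cells must be {7,9}.
(1,2) = 16 − 9 = 7 completes the 16 across.
Given what's placed, (2,2) must be 5 to fit the 6 across and 21 down.
(3,1) = 7: the only remaining digit allowed by both the 16 across and the 17 down.
(3,2) = 16 − 7 = 9 completes the 16 across.
(2,1) = 6 − 5 = 1 completes the 6 across.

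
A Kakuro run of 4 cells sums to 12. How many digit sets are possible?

2

4 distinct digits from 1–9 sum between 10 and 30.
Enumerating: {1,2,3,6}, {1,2,4,5}.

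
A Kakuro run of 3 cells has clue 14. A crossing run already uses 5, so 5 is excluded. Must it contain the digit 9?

No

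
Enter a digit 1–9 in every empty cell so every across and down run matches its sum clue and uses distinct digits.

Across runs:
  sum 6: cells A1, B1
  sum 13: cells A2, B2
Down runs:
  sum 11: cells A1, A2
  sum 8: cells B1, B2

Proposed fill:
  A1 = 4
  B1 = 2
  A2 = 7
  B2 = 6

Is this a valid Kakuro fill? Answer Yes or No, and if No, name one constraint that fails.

Across: 4+2=6; 7+6=13. Down: 4+7=11; 2+6=8. No digit repeats within any run.

Yes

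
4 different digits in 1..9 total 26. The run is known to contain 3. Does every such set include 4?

The only way to make 26 from 4 distinct digits under that restriction is {3,6,8,9}, which does not contain 4.

No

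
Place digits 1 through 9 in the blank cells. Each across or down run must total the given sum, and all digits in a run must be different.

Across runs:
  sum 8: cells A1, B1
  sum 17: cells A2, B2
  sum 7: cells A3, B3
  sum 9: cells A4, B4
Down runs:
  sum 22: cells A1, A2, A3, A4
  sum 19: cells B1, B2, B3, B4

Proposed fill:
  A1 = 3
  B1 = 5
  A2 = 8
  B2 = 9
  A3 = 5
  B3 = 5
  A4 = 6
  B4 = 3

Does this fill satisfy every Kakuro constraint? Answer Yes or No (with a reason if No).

No — the across run A3–B3 sums to 10, not 7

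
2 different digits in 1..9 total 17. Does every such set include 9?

The only way to make 17 from 2 distinct digits is {8,9}, which contains 9.

Yes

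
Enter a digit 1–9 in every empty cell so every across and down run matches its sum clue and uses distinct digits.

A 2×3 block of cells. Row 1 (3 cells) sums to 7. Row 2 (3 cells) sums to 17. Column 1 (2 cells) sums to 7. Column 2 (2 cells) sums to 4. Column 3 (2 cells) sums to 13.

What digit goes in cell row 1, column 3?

4

7 in 3 cells must be {1,2,4}; 4 in 2 cells must be {1,3}.
The 7 across and the 4 down share only 1, so (1,2) = 1.
Given what's placed, (1,3) must be 4 to fit the 7 across and 13 down.
(2,2) = 4 − 1 = 3 completes the 4 down.
(2,3) = 13 − 4 = 9 completes the 13 down.
(1,1) = 7 − 5 = 2 completes the 7 across.
(2,1) = 17 − 12 = 5 completes the 17 across.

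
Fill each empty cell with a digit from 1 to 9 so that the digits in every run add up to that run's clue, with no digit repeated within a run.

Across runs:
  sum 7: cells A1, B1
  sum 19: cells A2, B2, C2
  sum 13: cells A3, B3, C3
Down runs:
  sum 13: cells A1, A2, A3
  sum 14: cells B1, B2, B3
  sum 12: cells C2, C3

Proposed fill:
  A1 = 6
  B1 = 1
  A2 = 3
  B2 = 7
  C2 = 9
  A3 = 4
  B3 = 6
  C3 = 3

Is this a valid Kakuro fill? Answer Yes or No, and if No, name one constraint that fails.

Across: 6+1=7; 3+7+9=19; 4+6+3=13. Down: 6+3+4=13; 1+7+6=14; 9+3=12. No digit repeats within any run.

Yes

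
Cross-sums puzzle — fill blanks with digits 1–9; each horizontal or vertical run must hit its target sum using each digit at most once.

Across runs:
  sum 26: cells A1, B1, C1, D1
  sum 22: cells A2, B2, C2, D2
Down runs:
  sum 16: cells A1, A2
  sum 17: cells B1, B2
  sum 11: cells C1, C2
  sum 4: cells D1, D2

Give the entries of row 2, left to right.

7 9 5 1

16 in 2 cells must be {7,9}; 17 in 2 cells must be {8,9}; 4 in 2 cells must be {1,3}.
Only 3 fits D1 under both its across sum 26 and down sum 4.
D2 = 4 − 3 = 1 completes the 4 down.
Given what's placed, A1 must be 9 to fit the 26 across and 16 down.
B1 = 8: the only remaining digit allowed by both the 26 across and the 17 down.
C1 = 26 − 20 = 6 completes the 26 across.
A2 = 16 − 9 = 7 completes the 16 down.
B2 = 17 − 8 = 9 completes the 17 down.
C2 = 22 − 17 = 5 completes the 22 across.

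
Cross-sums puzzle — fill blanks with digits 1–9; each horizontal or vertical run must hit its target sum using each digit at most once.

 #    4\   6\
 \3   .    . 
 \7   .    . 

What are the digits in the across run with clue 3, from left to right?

3 in 2 cells must be {1,2}; 4 in 2 cells must be {1,3}.
The 3 across and the 4 down share only 1, so R1C1 = 1.
R1C2 = 3 − 1 = 2 completes the 3 across.
R2C1 = 4 − 1 = 3 completes the 4 down.
R2C2 = 7 − 3 = 4 completes the 7 across.

1 2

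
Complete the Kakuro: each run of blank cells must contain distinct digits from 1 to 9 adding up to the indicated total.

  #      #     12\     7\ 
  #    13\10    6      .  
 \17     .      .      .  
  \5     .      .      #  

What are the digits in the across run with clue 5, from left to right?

R1C3 = 10 − 6 = 4 completes the 10 across.
R2C3 = 7 − 4 = 3 completes the 7 down.
Intersecting the 5 across with the 13 down forces R3C1 = 4.
R3C2 = 5 − 4 = 1 completes the 5 across.
R2C1 = 13 − 4 = 9 completes the 13 down.
R2C2 = 17 − 12 = 5 completes the 17 across.

4, 1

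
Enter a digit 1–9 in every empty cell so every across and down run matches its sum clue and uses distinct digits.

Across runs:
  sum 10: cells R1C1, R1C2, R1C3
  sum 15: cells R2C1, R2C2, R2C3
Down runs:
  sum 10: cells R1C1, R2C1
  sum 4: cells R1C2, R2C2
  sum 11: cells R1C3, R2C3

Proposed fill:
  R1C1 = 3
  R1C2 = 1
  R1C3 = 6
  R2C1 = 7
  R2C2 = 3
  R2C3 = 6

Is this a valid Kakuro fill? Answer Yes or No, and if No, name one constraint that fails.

No — the across run R2C1–R2C3 sums to 16, not 15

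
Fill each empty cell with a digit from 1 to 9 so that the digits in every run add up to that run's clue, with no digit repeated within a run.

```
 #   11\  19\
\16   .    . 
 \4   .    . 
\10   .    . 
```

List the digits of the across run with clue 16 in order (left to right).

16 in 2 cells must be {7,9}; 4 in 2 cells must be {1,3}.
The 16 across and the 11 down share only 7, so R1C1 = 7.
R1C2 = 16 − 7 = 9 completes the 16 across.
Given what's placed, R2C2 must be 3 to fit the 4 across and 19 down.
R3C2 = 19 − 12 = 7 completes the 19 down.
R2C1 = 4 − 3 = 1 completes the 4 across.
R3C1 = 10 − 7 = 3 completes the 10 across.

7 9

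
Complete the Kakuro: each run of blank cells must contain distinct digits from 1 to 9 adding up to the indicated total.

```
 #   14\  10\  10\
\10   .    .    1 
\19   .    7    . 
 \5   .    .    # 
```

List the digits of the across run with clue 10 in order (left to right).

7 2 1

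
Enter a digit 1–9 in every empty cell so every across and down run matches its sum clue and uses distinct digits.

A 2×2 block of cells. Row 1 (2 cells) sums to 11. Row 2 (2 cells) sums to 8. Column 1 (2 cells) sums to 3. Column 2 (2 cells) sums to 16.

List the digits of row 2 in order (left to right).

3 in 2 cells must be {1,2}; 16 in 2 cells must be {7,9}.
The 11 across and the 3 down share only 2, so (1,1) = 2.
(1,2) = 11 − 2 = 9 completes the 11 across.
(2,1) = 3 − 2 = 1 completes the 3 down.
(2,2) = 8 − 1 = 7 completes the 8 across.

1, 7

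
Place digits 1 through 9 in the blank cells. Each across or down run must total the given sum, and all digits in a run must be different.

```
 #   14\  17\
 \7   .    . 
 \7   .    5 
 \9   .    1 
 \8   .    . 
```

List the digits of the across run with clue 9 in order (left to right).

R2C1 = 7 − 5 = 2 completes the 7 across.
R3C1 = 9 − 1 = 8 completes the 9 across.
No cell is forced outright now. R1C1 can only be 1 or 3 (the digits allowed by both its 7 across and its 14 down). If R1C1 = 1: then R1C2 would have to be in {6} for the 7 across but in {2,3,4,7,8,9} for the 17 down — contradiction. So R1C1 = 3.
R1C2 = 7 − 3 = 4 completes the 7 across.
R4C1 = 14 − 13 = 1 completes the 14 down.
R4C2 = 8 − 1 = 7 completes the 8 across.

8 1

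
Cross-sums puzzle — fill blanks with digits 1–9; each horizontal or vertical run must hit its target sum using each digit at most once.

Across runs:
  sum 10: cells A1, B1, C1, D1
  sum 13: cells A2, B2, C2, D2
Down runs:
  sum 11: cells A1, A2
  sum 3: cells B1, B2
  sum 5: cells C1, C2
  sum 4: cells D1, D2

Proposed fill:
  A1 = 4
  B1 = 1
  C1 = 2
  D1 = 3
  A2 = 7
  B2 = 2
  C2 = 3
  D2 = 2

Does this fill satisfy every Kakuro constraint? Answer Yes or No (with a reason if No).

No — the down run D1–D2 sums to 5, not 4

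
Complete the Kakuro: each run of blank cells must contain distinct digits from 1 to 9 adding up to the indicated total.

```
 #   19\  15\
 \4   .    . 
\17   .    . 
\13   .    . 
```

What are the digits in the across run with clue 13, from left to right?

7 6

4 in 2 cells must be {1,3}; 17 in 2 cells must be {8,9}.
The 4 across and the 19 down share only 3, so R1C1 = 3.
R1C2 = 4 − 3 = 1 completes the 4 across.
Given what's placed, R2C1 must be 9 to fit the 17 across and 19 down.
R2C2 = 17 − 9 = 8 completes the 17 across.
R3C1 = 19 − 12 = 7 completes the 19 down.
R3C2 = 13 − 7 = 6 completes the 13 across.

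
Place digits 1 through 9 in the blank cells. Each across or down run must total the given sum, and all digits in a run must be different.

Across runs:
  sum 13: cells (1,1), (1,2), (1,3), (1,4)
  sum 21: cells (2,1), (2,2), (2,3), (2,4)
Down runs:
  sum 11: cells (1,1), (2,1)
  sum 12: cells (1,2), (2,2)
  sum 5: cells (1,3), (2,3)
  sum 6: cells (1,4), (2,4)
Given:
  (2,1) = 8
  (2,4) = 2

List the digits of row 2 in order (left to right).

(1,1) = 11 − 8 = 3 completes the 11 down.
(1,4) = 6 − 2 = 4 completes the 6 down.
Given what's placed, (2,3) must be 4 to fit the 21 across and 5 down.
Given what's placed, (1,2) must be 5 to fit the 13 across and 12 down.
(1,3) = 13 − 12 = 1 completes the 13 across.
(2,2) = 21 − 14 = 7 completes the 21 across.

8 7 4 2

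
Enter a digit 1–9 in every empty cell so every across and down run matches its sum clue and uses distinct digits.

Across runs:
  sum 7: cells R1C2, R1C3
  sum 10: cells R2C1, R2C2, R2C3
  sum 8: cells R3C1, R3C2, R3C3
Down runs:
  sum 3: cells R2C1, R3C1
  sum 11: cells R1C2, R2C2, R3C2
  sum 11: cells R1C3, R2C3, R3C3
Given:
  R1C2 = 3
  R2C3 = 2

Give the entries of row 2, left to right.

3 in 2 cells must be {1,2}.
R1C3 = 7 − 3 = 4 completes the 7 across.
Given what's placed, R2C1 must be 1 to fit the 10 across and 3 down.
R2C2 = 10 − 3 = 7 completes the 10 across.
R3C1 = 3 − 1 = 2 completes the 3 down.
R3C2 = 11 − 10 = 1 completes the 11 down.
R3C3 = 8 − 3 = 5 completes the 8 across.

1, 7, 2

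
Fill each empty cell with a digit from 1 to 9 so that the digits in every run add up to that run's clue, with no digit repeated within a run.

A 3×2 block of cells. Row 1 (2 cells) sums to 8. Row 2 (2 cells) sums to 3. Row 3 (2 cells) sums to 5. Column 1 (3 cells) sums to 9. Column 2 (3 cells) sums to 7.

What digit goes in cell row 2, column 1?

2

3 in 2 cells must be {1,2}; 7 in 3 cells must be {1,2,4}.
Nothing is forced directly, so branch on (1,2), whose candidates are 1 or 2. If (1,2) = 1: then (1,1) would have to be in {7} for the 8 across but in {1,2,3,4,5,6} for the 9 down — contradiction. So (1,2) = 2.
(1,1) = 8 − 2 = 6 completes the 8 across.
Given what's placed, (2,2) must be 1 to fit the 3 across and 7 down.
(3,2) = 7 − 3 = 4 completes the 7 down.
(2,1) = 3 − 1 = 2 completes the 3 across.
(3,1) = 5 − 4 = 1 completes the 5 across.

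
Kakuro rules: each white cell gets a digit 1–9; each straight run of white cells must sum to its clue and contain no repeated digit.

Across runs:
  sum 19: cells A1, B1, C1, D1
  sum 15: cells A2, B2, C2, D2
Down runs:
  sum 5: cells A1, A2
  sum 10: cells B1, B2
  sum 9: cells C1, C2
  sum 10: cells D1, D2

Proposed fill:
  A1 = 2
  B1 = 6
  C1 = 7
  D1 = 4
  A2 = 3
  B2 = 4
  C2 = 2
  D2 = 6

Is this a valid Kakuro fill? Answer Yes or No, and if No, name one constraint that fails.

Across: 2+6+7+4=19; 3+4+2+6=15. Down: 2+3=5; 6+4=10; 7+2=9; 4+6=10. No digit repeats within any run.

Yes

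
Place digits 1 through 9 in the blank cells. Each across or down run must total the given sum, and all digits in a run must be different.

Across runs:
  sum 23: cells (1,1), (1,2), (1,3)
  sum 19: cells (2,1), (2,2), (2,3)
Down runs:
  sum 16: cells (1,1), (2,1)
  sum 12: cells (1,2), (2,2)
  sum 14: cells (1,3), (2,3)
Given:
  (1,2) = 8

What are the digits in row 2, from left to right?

7, 4, 8

23 in 3 cells must be {6,8,9}; 16 in 2 cells must be {7,9}.
(1,1) = 9: the only remaining digit allowed by both the 23 across and the 16 down.
(1,3) = 23 − 17 = 6 completes the 23 across.
(2,1) = 16 − 9 = 7 completes the 16 down.
(2,2) = 12 − 8 = 4 completes the 12 down.
(2,3) = 19 − 11 = 8 completes the 19 across.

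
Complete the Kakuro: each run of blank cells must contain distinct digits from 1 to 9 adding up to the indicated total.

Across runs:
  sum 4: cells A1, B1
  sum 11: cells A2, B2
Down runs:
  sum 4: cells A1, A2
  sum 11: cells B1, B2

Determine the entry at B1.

3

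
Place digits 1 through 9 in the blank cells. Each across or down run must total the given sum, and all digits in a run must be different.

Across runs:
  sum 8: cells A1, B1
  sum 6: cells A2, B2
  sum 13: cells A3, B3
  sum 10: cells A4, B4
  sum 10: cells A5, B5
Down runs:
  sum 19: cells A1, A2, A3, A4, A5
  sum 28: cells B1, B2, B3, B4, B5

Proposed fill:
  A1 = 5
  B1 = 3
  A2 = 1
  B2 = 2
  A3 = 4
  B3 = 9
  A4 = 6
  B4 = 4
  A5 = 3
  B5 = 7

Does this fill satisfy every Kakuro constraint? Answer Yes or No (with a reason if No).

No — the across run A2–B2 sums to 3, not 6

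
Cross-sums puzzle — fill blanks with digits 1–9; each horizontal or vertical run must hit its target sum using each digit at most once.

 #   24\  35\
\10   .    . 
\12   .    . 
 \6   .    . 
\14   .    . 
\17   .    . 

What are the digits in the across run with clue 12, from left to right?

17 in 2 cells must be {8,9}; 35 in 5 cells must be {5,6,7,8,9}.
Only 5 fits R3C2 under both its across sum 6 and down sum 35.
R3C1 = 6 − 5 = 1 completes the 6 across.
Nothing is forced directly, so branch on R4C2, whose candidates are 6 or 8 or 9. If R4C2 = 6: that forces R4C1 = 8, R5C1 = 9, R5C2 = 8, R2C1 = 4, after which R2C2 would have to be in {8} for the 12 across but in {7,9} for the 35 down — contradiction. If R4C2 = 9: that forces R4C1 = 5, R5C2 = 8, R2C2 = 7, R5C1 = 9, R1C2 = 6, after which R2C1 would have to be in {5} for the 12 across but in {2,3,6,7} for the 24 down — contradiction. So R4C2 = 8.
R4C1 = 14 − 8 = 6 completes the 14 across.
R5C2 = 9: the only remaining digit allowed by both the 17 across and the 35 down.
Given what's placed, R2C2 must be 7 to fit the 12 across and 35 down.
R5C1 = 17 − 9 = 8 completes the 17 across.
R1C2 = 35 − 29 = 6 completes the 35 down.
R2C1 = 12 − 7 = 5 completes the 12 across.

5, 7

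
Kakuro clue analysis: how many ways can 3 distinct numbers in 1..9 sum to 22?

2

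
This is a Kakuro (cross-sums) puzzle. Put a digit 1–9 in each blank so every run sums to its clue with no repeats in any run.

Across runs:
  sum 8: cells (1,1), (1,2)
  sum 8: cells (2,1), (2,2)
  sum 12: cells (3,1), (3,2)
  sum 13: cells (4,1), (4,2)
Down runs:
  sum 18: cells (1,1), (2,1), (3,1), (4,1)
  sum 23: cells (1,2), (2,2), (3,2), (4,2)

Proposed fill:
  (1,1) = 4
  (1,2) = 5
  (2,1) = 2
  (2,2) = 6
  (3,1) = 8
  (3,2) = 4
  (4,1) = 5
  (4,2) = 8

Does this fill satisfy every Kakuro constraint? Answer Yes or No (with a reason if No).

No — the across run (1,1)–(1,2) sums to 9, not 8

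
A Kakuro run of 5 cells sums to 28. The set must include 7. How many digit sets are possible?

6

5 distinct digits from 1–9 sum between 15 and 35.
Keeping only sets containing 7.
Enumerating: {1,3,7,8,9}, {1,5,6,7,9}, {2,4,6,7,9}, {2,5,6,7,8}, {3,4,5,7,9}, {3,4,6,7,8}.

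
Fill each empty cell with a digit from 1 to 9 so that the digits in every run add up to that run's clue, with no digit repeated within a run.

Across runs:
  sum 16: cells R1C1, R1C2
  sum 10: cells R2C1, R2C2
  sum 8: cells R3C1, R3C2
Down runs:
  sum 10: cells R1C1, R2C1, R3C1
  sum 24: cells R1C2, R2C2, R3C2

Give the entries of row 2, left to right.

2, 8

16 in 2 cells must be {7,9}; 24 in 3 cells must be {7,8,9}.
The 16 across and the 10 down share only 7, so R1C1 = 7.
R1C2 = 16 − 7 = 9 completes the 16 across.
Given what's placed, R3C2 must be 7 to fit the 8 across and 24 down.
R2C2 = 24 − 16 = 8 completes the 24 down.
R3C1 = 8 − 7 = 1 completes the 8 across.
R2C1 = 10 − 8 = 2 completes the 10 across.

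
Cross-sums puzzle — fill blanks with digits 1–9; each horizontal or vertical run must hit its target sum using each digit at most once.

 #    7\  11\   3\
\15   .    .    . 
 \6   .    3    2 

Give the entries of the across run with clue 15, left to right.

6 8 1

6 in 3 cells must be {1,2,3}; 3 in 2 cells must be {1,2}.
R1C2 = 11 − 3 = 8 completes the 11 down.
R1C3 = 3 − 2 = 1 completes the 3 down.
R2C1 = 6 − 5 = 1 completes the 6 across.
R1C1 = 15 − 9 = 6 completes the 15 across.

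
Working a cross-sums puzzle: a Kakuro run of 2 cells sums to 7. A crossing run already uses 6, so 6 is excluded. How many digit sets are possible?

2 distinct digits from 1–9 sum between 3 and 17.
Dropping sets that contain 6.
Enumerating: {2,5}, {3,4}.

2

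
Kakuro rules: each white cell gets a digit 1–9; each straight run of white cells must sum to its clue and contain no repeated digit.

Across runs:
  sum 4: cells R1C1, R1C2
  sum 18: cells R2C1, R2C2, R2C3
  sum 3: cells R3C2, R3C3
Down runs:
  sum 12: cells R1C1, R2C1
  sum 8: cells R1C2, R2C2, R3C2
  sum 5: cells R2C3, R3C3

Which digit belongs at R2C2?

5

4 in 2 cells must be {1,3}; 3 in 2 cells must be {1,2}.
The 4 across and the 12 down share only 3, so R1C1 = 3.
R1C2 = 4 − 3 = 1 completes the 4 across.
R2C1 = 12 − 3 = 9 completes the 12 down.
R3C2 = 2: the only remaining digit allowed by both the 3 across and the 8 down.
R3C3 = 3 − 2 = 1 completes the 3 across.
R2C2 = 8 − 3 = 5 completes the 8 down.
R2C3 = 18 − 14 = 4 completes the 18 across.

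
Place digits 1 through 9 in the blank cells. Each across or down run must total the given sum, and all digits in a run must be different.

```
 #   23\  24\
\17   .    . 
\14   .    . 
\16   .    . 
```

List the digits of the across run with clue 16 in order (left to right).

9, 7

17 in 2 cells must be {8,9}; 16 in 2 cells must be {7,9}; 23 in 3 cells must be {6,8,9}.
The 16 across and the 23 down share only 9, so R3C1 = 9.
R3C2 = 16 − 9 = 7 completes the 16 across.
Given what's placed, R1C1 must be 8 to fit the 17 across and 23 down.
R1C2 = 17 − 8 = 9 completes the 17 across.
R2C1 = 23 − 17 = 6 completes the 23 down.
R2C2 = 14 − 6 = 8 completes the 14 across.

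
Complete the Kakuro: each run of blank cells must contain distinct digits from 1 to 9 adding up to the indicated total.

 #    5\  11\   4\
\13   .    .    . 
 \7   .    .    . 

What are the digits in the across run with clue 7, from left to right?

7 in 3 cells must be {1,2,4}; 4 in 2 cells must be {1,3}.
The 7 across and the 4 down share only 1, so R2C3 = 1.
R1C3 = 4 − 1 = 3 completes the 4 down.
Nothing is forced directly, so branch on R2C1, whose candidates are 2 or 4. If R2C1 = 2: then R1C1 would have to be in {1,2,4,6,8,9} for the 13 across but in {3} for the 5 down — contradiction. So R2C1 = 4.
R1C1 = 5 − 4 = 1 completes the 5 down.
R1C2 = 13 − 4 = 9 completes the 13 across.
R2C2 = 7 − 5 = 2 completes the 7 across.

4 2 1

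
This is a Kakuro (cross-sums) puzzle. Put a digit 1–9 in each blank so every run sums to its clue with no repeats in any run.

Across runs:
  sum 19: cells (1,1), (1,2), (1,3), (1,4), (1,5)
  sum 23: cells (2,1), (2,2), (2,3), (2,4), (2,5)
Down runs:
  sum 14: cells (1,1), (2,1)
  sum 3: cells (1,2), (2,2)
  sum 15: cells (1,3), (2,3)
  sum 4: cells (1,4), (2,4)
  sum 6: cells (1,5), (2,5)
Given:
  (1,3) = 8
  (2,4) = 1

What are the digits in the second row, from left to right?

3 in 2 cells must be {1,2}; 4 in 2 cells must be {1,3}.
(1,1) = 5: the only remaining digit allowed by both the 19 across and the 14 down.
(1,4) = 4 − 1 = 3 completes the 4 down.
(2,1) = 14 − 5 = 9 completes the 14 down.
(2,2) = 2: the only remaining digit allowed by both the 23 across and the 3 down.
(2,3) = 15 − 8 = 7 completes the 15 down.
(2,5) = 23 − 19 = 4 completes the 23 across.

9 2 7 1 4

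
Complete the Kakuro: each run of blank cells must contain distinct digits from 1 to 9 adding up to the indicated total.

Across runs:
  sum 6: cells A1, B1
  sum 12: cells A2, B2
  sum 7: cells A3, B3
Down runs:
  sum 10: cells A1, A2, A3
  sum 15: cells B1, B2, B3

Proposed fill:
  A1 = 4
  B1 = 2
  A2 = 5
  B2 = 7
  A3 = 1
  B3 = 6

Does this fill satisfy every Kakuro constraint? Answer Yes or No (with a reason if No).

Across: 4+2=6; 5+7=12; 1+6=7. Down: 4+5+1=10; 2+7+6=15. No digit repeats within any run.

Yes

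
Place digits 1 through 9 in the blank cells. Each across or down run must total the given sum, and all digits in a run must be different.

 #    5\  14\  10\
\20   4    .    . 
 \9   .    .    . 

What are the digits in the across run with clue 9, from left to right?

1, 5, 3

R1C2 = 9: the only remaining digit allowed by both the 20 across and the 14 down.
R1C3 = 20 − 13 = 7 completes the 20 across.
R2C1 = 5 − 4 = 1 completes the 5 down.
R2C2 = 14 − 9 = 5 completes the 14 down.
R2C3 = 9 − 6 = 3 completes the 9 across.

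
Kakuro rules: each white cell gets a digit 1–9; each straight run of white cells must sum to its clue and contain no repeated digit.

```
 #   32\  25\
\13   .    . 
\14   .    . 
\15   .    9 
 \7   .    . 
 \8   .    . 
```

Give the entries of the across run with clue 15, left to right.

R3C1 = 15 − 9 = 6 completes the 15 across.

6 9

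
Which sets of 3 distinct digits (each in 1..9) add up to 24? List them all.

{7,8,9}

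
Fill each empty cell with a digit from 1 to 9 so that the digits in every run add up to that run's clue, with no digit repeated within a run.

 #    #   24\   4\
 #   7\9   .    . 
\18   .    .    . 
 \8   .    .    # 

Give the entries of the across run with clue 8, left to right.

1 7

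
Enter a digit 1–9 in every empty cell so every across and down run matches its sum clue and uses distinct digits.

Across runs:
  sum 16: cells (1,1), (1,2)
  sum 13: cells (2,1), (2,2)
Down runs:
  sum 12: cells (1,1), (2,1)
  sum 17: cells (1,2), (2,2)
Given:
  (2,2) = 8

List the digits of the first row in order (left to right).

7, 9

16 in 2 cells must be {7,9}; 17 in 2 cells must be {8,9}.
(1,2) = 17 − 8 = 9 completes the 17 down.
(2,1) = 13 − 8 = 5 completes the 13 across.
(1,1) = 16 − 9 = 7 completes the 16 across.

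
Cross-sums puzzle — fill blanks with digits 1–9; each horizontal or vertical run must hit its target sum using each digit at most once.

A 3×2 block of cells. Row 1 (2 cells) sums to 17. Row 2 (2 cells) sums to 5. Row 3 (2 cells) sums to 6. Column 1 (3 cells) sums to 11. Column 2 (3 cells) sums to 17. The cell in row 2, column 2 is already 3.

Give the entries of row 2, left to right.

17 in 2 cells must be {8,9}.
Only 8 fits (1,1) under both its across sum 17 and down sum 11.
(1,2) = 17 − 8 = 9 completes the 17 across.
(2,1) = 5 − 3 = 2 completes the 5 across.
(3,1) = 11 − 10 = 1 completes the 11 down.
(3,2) = 6 − 1 = 5 completes the 6 across.

2 3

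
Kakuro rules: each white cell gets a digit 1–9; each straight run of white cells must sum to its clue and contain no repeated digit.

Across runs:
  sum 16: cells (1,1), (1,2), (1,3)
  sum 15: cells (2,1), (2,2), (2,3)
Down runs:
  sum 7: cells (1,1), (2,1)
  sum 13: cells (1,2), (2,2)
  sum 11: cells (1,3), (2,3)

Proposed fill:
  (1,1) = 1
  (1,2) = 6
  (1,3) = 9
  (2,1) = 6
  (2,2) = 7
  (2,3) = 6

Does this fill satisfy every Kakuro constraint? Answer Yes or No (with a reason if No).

No — the across run (2,1)–(2,3) sums to 19, not 15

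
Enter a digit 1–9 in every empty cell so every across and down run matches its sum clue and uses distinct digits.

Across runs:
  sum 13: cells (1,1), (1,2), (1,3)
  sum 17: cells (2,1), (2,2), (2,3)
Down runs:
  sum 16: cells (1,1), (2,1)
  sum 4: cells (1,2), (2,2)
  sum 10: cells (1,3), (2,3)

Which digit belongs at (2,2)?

16 in 2 cells must be {7,9}; 4 in 2 cells must be {1,3}.
Nothing is forced directly, so branch on (1,1), whose candidates are 7 or 9. If (1,1) = 7: that forces (1,2) = 1, after which (1,3) would have to be in {5} for the 13 across but in {1,2,3,4,6,7,8,9} for the 10 down — contradiction. So (1,1) = 9.
(2,1) = 16 − 9 = 7 completes the 16 down.
Given what's placed, (2,2) must be 1 to fit the 17 across and 4 down.
(2,3) = 17 − 8 = 9 completes the 17 across.
(1,2) = 4 − 1 = 3 completes the 4 down.
(1,3) = 13 − 12 = 1 completes the 13 across.

1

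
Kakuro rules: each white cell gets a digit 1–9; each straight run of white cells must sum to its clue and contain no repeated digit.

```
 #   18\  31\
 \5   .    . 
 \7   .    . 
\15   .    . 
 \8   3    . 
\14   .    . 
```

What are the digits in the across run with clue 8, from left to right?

3, 5

R4C2 = 8 − 3 = 5 completes the 8 across.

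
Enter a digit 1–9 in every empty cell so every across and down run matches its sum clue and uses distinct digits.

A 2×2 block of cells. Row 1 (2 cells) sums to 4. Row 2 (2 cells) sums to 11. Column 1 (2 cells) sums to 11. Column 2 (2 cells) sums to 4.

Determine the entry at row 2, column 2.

4 in 2 cells must be {1,3}.
The 4 across and the 11 down share only 3, so (1,1) = 3.
(1,2) = 4 − 3 = 1 completes the 4 across.
(2,1) = 11 − 3 = 8 completes the 11 down.
(2,2) = 11 − 8 = 3 completes the 11 across.

3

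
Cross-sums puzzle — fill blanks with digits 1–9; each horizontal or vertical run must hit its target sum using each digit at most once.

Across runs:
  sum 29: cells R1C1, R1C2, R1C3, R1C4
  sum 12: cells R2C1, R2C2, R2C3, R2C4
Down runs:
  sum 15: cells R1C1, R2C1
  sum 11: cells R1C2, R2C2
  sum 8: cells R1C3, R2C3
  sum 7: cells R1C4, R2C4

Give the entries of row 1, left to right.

9 8 7 5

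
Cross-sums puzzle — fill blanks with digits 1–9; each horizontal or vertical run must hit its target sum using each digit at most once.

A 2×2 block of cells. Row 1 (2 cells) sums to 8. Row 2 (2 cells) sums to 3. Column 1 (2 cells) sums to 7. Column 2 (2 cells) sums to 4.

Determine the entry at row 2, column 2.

3 in 2 cells must be {1,2}; 4 in 2 cells must be {1,3}.
The 3 across and the 4 down share only 1, so (2,2) = 1.
(1,2) = 4 − 1 = 3 completes the 4 down.
(2,1) = 3 − 1 = 2 completes the 3 across.
(1,1) = 8 − 3 = 5 completes the 8 across.

1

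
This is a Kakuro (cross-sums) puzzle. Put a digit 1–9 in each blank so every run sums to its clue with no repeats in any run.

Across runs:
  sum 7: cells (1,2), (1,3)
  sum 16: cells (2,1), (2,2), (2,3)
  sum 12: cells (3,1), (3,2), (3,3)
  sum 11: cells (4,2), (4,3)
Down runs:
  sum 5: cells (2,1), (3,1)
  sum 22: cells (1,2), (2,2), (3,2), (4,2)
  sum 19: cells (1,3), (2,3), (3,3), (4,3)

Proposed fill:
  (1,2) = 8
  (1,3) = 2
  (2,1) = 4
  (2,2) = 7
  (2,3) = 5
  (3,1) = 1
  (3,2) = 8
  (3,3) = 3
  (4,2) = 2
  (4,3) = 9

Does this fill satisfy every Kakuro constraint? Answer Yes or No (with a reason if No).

No — the across run (1,2)–(1,3) sums to 10, not 7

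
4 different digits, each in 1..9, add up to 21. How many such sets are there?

11

4 distinct digits from 1–9 sum between 10 and 30.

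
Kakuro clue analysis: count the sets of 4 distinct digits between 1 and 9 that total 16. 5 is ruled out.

4

4 distinct digits from 1–9 sum between 10 and 30.
Dropping sets that contain 5.
Enumerating: {1,2,4,9}, {1,2,6,7}, {1,3,4,8}, {2,3,4,7}.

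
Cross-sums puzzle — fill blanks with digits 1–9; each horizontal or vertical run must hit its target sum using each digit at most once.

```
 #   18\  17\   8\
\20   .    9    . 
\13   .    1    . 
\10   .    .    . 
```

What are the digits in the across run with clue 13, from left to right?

R3C2 = 17 − 10 = 7 completes the 17 down.
Nothing is forced directly, so branch on R3C3, whose candidates are 1 or 2. If R3C3 = 2: that forces R1C3 = 5, after which R2C3 would have to be in {3,4,5,7,8,9} for the 13 across but in {1} for the 8 down — contradiction. So R3C3 = 1.
R3C1 = 10 − 8 = 2 completes the 10 across.
R1C1 = 7: the only remaining digit allowed by both the 20 across and the 18 down.
R1C3 = 20 − 16 = 4 completes the 20 across.
R2C1 = 18 − 9 = 9 completes the 18 down.
R2C3 = 13 − 10 = 3 completes the 13 across.

9 1 3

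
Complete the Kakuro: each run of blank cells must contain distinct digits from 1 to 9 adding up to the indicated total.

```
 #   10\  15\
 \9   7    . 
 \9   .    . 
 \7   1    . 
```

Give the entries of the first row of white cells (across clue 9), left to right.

R1C2 = 9 − 7 = 2 completes the 9 across.
R2C1 = 10 − 8 = 2 completes the 10 down.
R2C2 = 9 − 2 = 7 completes the 9 across.
R3C2 = 7 − 1 = 6 completes the 7 across.

7, 2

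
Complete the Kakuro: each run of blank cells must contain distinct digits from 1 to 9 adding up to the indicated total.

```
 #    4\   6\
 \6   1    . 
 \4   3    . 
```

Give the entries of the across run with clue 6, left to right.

1, 5

4 in 2 cells must be {1,3}.
R1C2 = 6 − 1 = 5 completes the 6 across.
R2C2 = 4 − 3 = 1 completes the 4 across.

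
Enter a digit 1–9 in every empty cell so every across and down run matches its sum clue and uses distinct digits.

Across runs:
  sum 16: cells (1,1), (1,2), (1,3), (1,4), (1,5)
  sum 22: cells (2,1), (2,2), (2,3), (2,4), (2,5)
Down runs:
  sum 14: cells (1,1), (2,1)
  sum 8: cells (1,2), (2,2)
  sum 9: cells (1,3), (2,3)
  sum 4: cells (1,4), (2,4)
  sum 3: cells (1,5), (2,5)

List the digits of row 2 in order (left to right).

8 6 5 1 2

16 in 5 cells must be {1,2,3,4,6}; 4 in 2 cells must be {1,3}; 3 in 2 cells must be {1,2}.
Only 6 fits (1,1) under both its across sum 16 and down sum 14.
(2,1) = 14 − 6 = 8 completes the 14 down.
Nothing is forced directly, so branch on (1,4), whose candidates are 1 or 3. If (1,4) = 1: that forces (1,5) = 2, (2,4) = 3, (2,5) = 1, (1,2) = 3, (1,3) = 4, after which (2,2) would have to be in {4,6} for the 22 across but in {5} for the 8 down — contradiction. So (1,4) = 3.
(2,4) = 4 − 3 = 1 completes the 4 down.
(2,5) = 2: the only remaining digit allowed by both the 22 across and the 3 down.
(1,5) = 3 − 2 = 1 completes the 3 down.
Given what's placed, (1,2) must be 2 to fit the 16 across and 8 down.
(1,3) = 16 − 12 = 4 completes the 16 across.
(2,2) = 8 − 2 = 6 completes the 8 down.
(2,3) = 22 − 17 = 5 completes the 22 across.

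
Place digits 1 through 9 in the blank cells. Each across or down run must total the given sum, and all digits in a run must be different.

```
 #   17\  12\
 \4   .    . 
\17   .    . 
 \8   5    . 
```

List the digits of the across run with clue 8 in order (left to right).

4 in 2 cells must be {1,3}; 17 in 2 cells must be {8,9}.
Given what's placed, R1C1 must be 3 to fit the 4 across and 17 down.
R1C2 = 4 − 3 = 1 completes the 4 across.
R2C1 = 17 − 8 = 9 completes the 17 down.
R2C2 = 17 − 9 = 8 completes the 17 across.
R3C2 = 8 − 5 = 3 completes the 8 across.

5 3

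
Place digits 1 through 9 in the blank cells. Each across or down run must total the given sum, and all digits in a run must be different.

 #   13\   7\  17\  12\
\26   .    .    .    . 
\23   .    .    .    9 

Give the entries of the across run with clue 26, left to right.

17 in 2 cells must be {8,9}.
R1C4 = 12 − 9 = 3 completes the 12 down.
R2C3 = 8: the only remaining digit allowed by both the 23 across and the 17 down.
Given what's placed, R1C2 must be 6 to fit the 26 across and 7 down.
R1C3 = 17 − 8 = 9 completes the 17 down.
R2C2 = 7 − 6 = 1 completes the 7 down.
R1C1 = 26 − 18 = 8 completes the 26 across.
R2C1 = 23 − 18 = 5 completes the 23 across.

8 6 9 3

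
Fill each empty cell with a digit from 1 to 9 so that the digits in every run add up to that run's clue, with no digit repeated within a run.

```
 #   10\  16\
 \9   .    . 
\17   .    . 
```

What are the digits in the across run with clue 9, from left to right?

17 in 2 cells must be {8,9}; 16 in 2 cells must be {7,9}.
The 9 across and the 16 down share only 7, so R1C2 = 7.
R2C2 = 16 − 7 = 9 completes the 16 down.
R1C1 = 9 − 7 = 2 completes the 9 across.
R2C1 = 17 − 9 = 8 completes the 17 across.

2 7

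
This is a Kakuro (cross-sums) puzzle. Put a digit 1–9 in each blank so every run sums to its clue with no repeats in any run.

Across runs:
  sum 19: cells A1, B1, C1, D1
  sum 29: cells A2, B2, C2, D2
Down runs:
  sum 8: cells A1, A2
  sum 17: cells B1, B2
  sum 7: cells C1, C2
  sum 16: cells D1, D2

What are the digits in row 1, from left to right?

29 in 4 cells must be {5,7,8,9}; 17 in 2 cells must be {8,9}; 16 in 2 cells must be {7,9}.
Only 5 fits C2 under both its across sum 29 and down sum 7.
C1 = 7 − 5 = 2 completes the 7 down.
Given what's placed, A2 must be 7 to fit the 29 across and 8 down.
D2 = 9: the only remaining digit allowed by both the 29 across and the 16 down.
A1 = 8 − 7 = 1 completes the 8 down.
Given what's placed, B1 must be 9 to fit the 19 across and 17 down.
D1 = 19 − 12 = 7 completes the 19 across.

1 9 2 7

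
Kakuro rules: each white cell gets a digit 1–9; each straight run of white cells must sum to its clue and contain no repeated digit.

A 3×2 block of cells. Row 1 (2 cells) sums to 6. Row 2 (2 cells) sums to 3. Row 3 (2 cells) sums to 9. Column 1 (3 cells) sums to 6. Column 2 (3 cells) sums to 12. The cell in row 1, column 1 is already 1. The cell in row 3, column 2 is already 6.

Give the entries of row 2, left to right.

2 1

3 in 2 cells must be {1,2}; 6 in 3 cells must be {1,2,3}.
(1,2) = 6 − 1 = 5 completes the 6 across.
(2,1) = 2: the only remaining digit allowed by both the 3 across and the 6 down.
(2,2) = 3 − 2 = 1 completes the 3 across.
(3,1) = 9 − 6 = 3 completes the 9 across.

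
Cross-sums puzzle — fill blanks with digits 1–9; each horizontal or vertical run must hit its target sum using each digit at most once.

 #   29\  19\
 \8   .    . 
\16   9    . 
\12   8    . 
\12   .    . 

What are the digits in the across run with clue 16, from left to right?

9 7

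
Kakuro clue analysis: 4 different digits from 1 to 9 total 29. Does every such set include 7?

The only way to make 29 from 4 distinct digits is {5,7,8,9}, which contains 7.

Yes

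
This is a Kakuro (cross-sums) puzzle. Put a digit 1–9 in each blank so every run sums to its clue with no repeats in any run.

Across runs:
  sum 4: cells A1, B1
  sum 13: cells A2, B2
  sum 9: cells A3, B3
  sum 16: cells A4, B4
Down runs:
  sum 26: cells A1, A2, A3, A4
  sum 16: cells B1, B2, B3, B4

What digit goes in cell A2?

8

4 in 2 cells must be {1,3}; 16 in 2 cells must be {7,9}.
Only 3 fits A1 under both its across sum 4 and down sum 26.
B1 = 4 − 3 = 1 completes the 4 across.
Given what's placed, A4 must be 9 to fit the 16 across and 26 down.
B4 = 16 − 9 = 7 completes the 16 across.
No cell is forced outright now. A2 can only be 6 or 8 (the digits allowed by both its 13 across and its 26 down). If A2 = 6: then B2 would have to be in {7} for the 13 across but in {2,3,5,6} for the 16 down — contradiction. So A2 = 8.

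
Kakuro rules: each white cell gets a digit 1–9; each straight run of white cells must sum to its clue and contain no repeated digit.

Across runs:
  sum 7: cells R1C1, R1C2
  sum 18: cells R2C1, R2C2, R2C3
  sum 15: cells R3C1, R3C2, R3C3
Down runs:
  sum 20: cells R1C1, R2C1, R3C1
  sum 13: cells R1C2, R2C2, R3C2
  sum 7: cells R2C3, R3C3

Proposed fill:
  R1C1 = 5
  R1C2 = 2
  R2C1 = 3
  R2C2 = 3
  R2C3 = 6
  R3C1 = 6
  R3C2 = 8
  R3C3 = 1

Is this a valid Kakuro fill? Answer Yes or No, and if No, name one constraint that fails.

No — the across run R2C1–R2C3 sums to 12, not 18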